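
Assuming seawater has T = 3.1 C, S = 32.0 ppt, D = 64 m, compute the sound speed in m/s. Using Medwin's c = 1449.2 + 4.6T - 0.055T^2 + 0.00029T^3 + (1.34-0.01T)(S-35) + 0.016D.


c = 1449.2 + 4.6*3.1 - 0.055*3.1^2 + 0.00029*3.1^3 + (1.34 - 0.01*3.1)*(32.0 - 35) + 0.016*64 = 1460.04

1460.04 m/s


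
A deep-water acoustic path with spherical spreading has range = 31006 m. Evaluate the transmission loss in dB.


TL = 20*log10(31006) = 89.83

89.83 dB


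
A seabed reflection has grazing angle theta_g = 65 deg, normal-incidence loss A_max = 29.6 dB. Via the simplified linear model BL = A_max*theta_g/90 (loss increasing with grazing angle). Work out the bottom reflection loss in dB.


21.38 dB


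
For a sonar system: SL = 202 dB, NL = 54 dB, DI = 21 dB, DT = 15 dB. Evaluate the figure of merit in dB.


154 dB


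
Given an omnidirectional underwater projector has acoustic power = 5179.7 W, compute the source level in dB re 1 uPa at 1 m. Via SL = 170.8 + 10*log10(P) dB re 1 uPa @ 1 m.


SL = 170.8 + 10*log10(5179.7) = 170.8 + 37.14 = 207.94

207.94 dB


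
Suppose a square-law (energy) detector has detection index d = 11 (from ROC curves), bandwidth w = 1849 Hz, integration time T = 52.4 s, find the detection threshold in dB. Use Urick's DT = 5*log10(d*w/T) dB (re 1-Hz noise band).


12.94 dB


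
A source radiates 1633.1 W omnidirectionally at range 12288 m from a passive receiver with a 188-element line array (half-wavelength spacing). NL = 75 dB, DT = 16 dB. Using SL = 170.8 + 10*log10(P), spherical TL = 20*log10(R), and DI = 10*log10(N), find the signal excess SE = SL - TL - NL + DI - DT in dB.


Step 1: SL = 170.8 + 10*log10(1633.1) = 202.93 dB
Step 2: TL = 20*log10(12288) = 81.79 dB
Step 3: DI = 10*log10(188) = 22.74 dB
Step 4: SE = SL - TL - NL + DI - DT = 202.93 - 81.79 - 75 + 22.74 - 16 = 52.88

52.88 dB


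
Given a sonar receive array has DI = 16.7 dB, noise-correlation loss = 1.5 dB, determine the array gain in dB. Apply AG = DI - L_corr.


AG = DI - L_corr = 16.7 - 1.5 = 15.2

15.2 dB


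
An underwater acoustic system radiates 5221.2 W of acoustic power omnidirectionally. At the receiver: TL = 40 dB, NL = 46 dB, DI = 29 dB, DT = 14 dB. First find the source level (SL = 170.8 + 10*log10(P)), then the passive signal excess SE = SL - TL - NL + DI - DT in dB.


Step 1: SL = 170.8 + 10*log10(5221.2) = 207.98 dB
Step 2: SE = SL - TL - NL + DI - DT = 207.98 - 40 - 46 + 29 - 14 = 136.98

136.98 dB


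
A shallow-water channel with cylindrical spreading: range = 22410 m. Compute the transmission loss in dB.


TL = 10*log10(22410) = 43.5

43.5 dB


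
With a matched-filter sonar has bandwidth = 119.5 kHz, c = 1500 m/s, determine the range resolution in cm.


0.63 cm


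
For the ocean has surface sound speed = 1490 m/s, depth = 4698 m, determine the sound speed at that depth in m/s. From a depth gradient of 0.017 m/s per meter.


1569.866 m/s


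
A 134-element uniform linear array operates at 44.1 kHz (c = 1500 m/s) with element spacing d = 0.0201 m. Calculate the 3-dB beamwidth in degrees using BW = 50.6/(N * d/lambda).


Step 1: lambda = 1500/44100 = 0.03401 m
Step 2: d/lambda = 0.0201/0.03401 = 0.591
Step 3: BW = 50.6/(N * d/lambda) = 50.6/(134 * 0.591) = 0.64

0.64 deg


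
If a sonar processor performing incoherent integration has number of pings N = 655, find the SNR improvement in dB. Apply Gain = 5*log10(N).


Gain = 5*log10(655) = 14.08

14.08 dB


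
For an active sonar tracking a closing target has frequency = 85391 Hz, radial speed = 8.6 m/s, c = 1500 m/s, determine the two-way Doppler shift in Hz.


979.15 Hz


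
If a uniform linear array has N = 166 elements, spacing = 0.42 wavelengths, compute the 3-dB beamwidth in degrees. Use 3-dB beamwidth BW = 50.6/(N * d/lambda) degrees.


BW = 50.6 / (166 * 0.42) = 50.6 / 69.72 = 0.73

0.73 deg


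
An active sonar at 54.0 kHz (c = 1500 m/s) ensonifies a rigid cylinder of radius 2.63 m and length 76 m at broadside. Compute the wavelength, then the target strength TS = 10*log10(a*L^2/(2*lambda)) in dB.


Step 1: lambda = c/f = 1500/54000 = 0.02778 m
Step 2: TS = 10*log10(a*L^2/(2*lambda)) = 10*log10(2.63*76^2/(2*0.02778)) = 54.37

54.37 dB


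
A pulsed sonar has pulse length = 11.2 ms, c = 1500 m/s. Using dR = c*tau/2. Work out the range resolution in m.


dR = c*tau/2 = 1500 * 11.2e-3 / 2 = 8.4

8.4 m


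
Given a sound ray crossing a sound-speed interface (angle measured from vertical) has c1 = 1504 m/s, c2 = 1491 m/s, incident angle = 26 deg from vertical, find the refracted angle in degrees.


25.76 deg


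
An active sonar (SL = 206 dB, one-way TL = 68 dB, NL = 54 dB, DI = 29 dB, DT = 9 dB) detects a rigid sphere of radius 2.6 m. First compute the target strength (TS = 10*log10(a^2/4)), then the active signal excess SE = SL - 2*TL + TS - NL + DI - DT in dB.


Step 1: TS = 10*log10(2.6^2/4) = 2.28 dB
Step 2: SE = SL - 2*TL + TS - NL + DI - DT = 206 - 2*68 + (2.28) - 54 + 29 - 9 = 38.28

38.28 dB


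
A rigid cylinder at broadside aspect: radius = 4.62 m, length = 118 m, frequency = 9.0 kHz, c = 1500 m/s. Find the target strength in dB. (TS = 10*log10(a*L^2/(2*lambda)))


52.86 dB


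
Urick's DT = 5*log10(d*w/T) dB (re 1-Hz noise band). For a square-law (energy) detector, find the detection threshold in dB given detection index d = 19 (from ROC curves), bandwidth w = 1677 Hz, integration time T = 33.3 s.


DT = 5*log10(d*w/T) = 5*log10(19 * 1677 / 33.3) = 5*log10(956.85) = 14.9

14.9 dB


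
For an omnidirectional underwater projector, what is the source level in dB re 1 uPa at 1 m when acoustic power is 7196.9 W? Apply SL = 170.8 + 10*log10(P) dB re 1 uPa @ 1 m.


SL = 170.8 + 10*log10(7196.9) = 170.8 + 38.57 = 209.37

209.37 dB


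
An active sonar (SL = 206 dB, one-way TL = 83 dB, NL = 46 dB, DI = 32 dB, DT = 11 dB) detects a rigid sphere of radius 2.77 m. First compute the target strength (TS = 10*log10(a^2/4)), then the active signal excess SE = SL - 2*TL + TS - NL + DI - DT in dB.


Step 1: TS = 10*log10(2.77^2/4) = 2.83 dB
Step 2: SE = SL - 2*TL + TS - NL + DI - DT = 206 - 2*83 + (2.83) - 46 + 32 - 11 = 17.83

17.83 dB


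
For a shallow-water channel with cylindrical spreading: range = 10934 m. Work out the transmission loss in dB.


TL = 10*log10(10934) = 40.39

40.39 dB


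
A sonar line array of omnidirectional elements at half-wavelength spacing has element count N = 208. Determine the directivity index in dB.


DI = 10*log10(208) = 23.18

23.18 dB


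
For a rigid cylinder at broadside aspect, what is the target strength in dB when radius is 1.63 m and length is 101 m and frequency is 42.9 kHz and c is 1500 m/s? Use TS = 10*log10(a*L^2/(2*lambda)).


lambda = 1500/42900 = 0.03497 m
TS = 10*log10(1.63*101^2/(2*0.03497)) = 53.76

53.76 dB


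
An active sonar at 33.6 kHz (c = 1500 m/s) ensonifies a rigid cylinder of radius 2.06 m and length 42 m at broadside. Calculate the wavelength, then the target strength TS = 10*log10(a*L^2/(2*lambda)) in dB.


Step 1: lambda = c/f = 1500/33600 = 0.04464 m
Step 2: TS = 10*log10(a*L^2/(2*lambda)) = 10*log10(2.06*42^2/(2*0.04464)) = 46.1

46.1 dB


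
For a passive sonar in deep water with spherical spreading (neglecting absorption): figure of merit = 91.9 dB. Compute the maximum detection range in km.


39.36 km


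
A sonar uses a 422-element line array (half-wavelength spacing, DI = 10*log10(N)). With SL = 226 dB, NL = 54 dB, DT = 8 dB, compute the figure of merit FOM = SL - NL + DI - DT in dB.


Step 1: DI = 10*log10(422) = 26.25 dB
Step 2: FOM = SL - NL + DI - DT = 226 - 54 + 26.25 - 8 = 190.25

190.25 dB


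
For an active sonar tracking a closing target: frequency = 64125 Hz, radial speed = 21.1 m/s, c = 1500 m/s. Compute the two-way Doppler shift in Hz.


1804.05 Hz


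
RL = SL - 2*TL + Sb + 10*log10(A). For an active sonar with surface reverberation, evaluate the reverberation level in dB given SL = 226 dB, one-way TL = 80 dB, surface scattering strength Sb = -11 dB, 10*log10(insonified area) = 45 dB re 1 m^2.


100 dB


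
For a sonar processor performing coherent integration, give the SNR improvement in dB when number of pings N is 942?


29.74 dB


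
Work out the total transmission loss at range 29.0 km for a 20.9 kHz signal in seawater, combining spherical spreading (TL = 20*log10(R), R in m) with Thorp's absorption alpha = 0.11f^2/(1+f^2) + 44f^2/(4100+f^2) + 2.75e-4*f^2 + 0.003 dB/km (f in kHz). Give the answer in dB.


Step 1 (Thorp): alpha = 0.11*436.81/(1+436.81) + 44*436.81/(4100+436.81) + 2.75e-4*436.81 + 0.003 = 4.4692 dB/km
Step 2: TL_spread = 20*log10(29000) = 89.25 dB
Step 3: TL_abs = alpha*R = 4.4692 * 29.0 = 129.61 dB
Step 4: TL_total = 89.25 + 129.61 = 218.86

218.86 dB


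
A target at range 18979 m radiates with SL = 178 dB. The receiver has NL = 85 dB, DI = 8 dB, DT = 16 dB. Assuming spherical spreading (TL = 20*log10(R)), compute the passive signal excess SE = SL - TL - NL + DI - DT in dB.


Step 1: TL = 20*log10(18979) = 85.57 dB
Step 2: SE = 178 - 85.57 - 85 + 8 - 16 = -0.57

-0.57 dB


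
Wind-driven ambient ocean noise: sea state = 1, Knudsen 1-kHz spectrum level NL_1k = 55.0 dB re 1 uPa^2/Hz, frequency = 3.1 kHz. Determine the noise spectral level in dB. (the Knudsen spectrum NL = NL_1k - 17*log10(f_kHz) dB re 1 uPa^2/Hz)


46.65 dB


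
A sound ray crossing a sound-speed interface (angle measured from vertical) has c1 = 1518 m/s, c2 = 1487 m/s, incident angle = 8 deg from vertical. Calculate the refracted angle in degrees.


7.84 deg


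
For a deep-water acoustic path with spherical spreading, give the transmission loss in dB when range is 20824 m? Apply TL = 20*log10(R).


TL = 20*log10(20824) = 86.37

86.37 dB


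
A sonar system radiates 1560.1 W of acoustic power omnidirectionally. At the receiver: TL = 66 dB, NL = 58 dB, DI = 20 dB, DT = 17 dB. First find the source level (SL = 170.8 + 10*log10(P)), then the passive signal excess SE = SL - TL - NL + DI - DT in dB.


Step 1: SL = 170.8 + 10*log10(1560.1) = 202.73 dB
Step 2: SE = SL - TL - NL + DI - DT = 202.73 - 66 - 58 + 20 - 17 = 81.73

81.73 dB


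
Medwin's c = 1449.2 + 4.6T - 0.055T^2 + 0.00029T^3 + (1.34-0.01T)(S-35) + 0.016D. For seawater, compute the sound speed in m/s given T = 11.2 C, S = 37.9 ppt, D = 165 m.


c = 1449.2 + 4.6*11.2 - 0.055*11.2^2 + 0.00029*11.2^3 + (1.34 - 0.01*11.2)*(37.9 - 35) + 0.016*165 = 1500.43

1500.43 m/s


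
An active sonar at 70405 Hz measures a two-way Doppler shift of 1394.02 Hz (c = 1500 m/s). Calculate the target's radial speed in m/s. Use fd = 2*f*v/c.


From fd = 2*f*v/c, v = c*fd/(2*f) = 1500 * 1394.02 / (2*70405) = 14.85

14.85 m/s


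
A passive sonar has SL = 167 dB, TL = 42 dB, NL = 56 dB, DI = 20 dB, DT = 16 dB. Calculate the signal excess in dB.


SE = SL - TL - NL + DI - DT = 167 - 42 - 56 + 20 - 16 = 73

73 dB


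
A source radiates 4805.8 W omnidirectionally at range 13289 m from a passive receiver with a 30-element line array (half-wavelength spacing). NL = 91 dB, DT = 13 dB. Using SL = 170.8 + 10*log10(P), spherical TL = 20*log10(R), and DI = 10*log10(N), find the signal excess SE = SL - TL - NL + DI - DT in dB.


Step 1: SL = 170.8 + 10*log10(4805.8) = 207.62 dB
Step 2: TL = 20*log10(13289) = 82.47 dB
Step 3: DI = 10*log10(30) = 14.77 dB
Step 4: SE = SL - TL - NL + DI - DT = 207.62 - 82.47 - 91 + 14.77 - 13 = 35.92

35.92 dB


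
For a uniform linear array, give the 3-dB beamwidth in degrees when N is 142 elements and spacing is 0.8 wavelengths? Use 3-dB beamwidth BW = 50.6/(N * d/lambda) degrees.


BW = 50.6 / (142 * 0.8) = 50.6 / 113.6 = 0.45

0.45 deg


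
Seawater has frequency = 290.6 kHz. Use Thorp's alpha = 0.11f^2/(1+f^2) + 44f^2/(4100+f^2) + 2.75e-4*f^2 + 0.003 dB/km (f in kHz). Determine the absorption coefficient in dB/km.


65.299 dB/km


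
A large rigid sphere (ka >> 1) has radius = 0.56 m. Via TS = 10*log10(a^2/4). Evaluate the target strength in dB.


-11.06 dB


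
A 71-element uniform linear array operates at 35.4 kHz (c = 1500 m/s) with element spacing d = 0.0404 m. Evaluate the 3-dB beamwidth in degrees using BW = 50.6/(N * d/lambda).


Step 1: lambda = 1500/35400 = 0.04237 m
Step 2: d/lambda = 0.0404/0.04237 = 0.9535
Step 3: BW = 50.6/(N * d/lambda) = 50.6/(71 * 0.9535) = 0.75

0.75 deg


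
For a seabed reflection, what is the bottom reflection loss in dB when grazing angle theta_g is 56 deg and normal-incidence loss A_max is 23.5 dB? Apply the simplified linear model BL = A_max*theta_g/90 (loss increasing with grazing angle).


BL = A_max * theta_g / 90 = 23.5 * 56 / 90 = 14.62

14.62 dB


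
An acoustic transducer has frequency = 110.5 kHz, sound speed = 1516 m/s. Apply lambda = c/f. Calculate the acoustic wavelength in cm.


1.37 cm


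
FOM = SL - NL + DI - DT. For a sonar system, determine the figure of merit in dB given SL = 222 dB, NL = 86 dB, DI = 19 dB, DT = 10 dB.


145 dB


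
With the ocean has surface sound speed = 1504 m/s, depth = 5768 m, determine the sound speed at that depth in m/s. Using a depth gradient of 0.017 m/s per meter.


1602.056 m/s


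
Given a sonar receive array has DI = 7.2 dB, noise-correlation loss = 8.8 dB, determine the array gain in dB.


AG = DI - L_corr = 7.2 - 8.8 = -1.6

-1.6 dB


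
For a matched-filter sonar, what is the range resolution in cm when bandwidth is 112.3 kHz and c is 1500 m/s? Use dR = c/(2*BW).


dR = c/(2*BW) = 1500 / (2 * 112.3e3) = 0.0067 m = 0.67 cm

0.67 cm


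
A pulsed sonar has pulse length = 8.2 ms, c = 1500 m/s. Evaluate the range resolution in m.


dR = c*tau/2 = 1500 * 8.2e-3 / 2 = 6.15

6.15 m


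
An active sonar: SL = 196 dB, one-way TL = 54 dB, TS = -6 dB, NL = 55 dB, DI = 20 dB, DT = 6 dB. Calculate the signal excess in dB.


SE = SL - 2*TL + TS - NL + DI - DT = 196 - 2*54 + (-6) - 55 + 20 - 6 = 41

41 dB


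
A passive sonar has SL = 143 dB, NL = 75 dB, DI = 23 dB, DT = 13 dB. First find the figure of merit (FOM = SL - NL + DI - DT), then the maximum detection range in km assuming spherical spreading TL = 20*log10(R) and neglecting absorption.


Step 1: FOM = SL - NL + DI - DT = 143 - 75 + 23 - 13 = 78 dB
Step 2: at max range FOM = TL = 20*log10(R), so R = 10^(78/20) = 7943.28 m = 7.94 km

7.94 km


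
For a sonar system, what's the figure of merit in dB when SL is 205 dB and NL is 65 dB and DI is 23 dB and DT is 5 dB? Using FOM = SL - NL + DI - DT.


FOM = SL - NL + DI - DT = 205 - 65 + 23 - 5 = 158

158 dB


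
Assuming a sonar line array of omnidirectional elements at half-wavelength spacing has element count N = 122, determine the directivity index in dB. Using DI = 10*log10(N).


DI = 10*log10(122) = 20.86

20.86 dB


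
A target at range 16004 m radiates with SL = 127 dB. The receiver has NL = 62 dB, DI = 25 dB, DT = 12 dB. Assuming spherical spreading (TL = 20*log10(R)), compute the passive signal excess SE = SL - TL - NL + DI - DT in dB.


-6.08 dB


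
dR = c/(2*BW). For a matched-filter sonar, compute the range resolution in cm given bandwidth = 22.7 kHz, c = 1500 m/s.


dR = c/(2*BW) = 1500 / (2 * 22.7e3) = 0.033 m = 3.3 cm

3.3 cm


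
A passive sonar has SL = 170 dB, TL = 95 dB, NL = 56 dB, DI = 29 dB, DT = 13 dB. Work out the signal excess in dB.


35 dB


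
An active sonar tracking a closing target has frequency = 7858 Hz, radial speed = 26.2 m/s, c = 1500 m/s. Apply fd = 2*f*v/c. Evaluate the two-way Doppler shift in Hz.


fd = 2*f*v/c = 2 * 7858 * 26.2 / 1500 = 274.51

274.51 Hz


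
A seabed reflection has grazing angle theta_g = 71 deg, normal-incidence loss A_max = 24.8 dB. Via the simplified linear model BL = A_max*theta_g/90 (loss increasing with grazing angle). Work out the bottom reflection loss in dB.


BL = A_max * theta_g / 90 = 24.8 * 71 / 90 = 19.56

19.56 dB


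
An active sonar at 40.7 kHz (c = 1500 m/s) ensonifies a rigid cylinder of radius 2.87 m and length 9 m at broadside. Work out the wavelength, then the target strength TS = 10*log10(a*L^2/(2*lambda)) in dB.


Step 1: lambda = c/f = 1500/40700 = 0.03686 m
Step 2: TS = 10*log10(a*L^2/(2*lambda)) = 10*log10(2.87*9^2/(2*0.03686)) = 34.99

34.99 dB


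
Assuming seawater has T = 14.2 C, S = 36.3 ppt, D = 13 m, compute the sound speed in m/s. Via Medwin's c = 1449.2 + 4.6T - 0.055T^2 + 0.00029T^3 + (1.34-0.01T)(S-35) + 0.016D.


c = 1449.2 + 4.6*14.2 - 0.055*14.2^2 + 0.00029*14.2^3 + (1.34 - 0.01*14.2)*(36.3 - 35) + 0.016*13 = 1506.03

1506.03 m/s


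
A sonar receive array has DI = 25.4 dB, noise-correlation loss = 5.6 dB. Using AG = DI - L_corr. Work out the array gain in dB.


AG = DI - L_corr = 25.4 - 5.6 = 19.8

19.8 dB


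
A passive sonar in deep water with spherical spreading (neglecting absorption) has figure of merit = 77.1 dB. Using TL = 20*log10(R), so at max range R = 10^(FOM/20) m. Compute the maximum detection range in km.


At max range FOM = TL, so 20*log10(R) = 77.1
R = 10^(77.1/20) = 7161.43 m = 7.16 km

7.16 km


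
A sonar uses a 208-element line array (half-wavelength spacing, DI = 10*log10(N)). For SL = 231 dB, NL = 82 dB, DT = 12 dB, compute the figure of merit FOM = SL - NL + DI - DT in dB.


Step 1: DI = 10*log10(208) = 23.18 dB
Step 2: FOM = SL - NL + DI - DT = 231 - 82 + 23.18 - 12 = 160.18

160.18 dB


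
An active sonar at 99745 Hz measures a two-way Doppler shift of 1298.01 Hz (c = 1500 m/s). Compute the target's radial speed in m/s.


From fd = 2*f*v/c, v = c*fd/(2*f) = 1500 * 1298.01 / (2*99745) = 9.76

9.76 m/s


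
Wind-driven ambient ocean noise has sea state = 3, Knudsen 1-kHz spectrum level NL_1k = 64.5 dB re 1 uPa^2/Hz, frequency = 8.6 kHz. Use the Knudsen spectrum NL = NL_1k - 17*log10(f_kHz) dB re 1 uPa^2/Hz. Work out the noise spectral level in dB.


NL = NL_1k - 17*log10(f_kHz) = 64.5 - 17*log10(8.6) = 64.5 - (15.89) = 48.61

48.61 dB


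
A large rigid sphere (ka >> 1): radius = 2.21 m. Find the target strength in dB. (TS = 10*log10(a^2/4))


TS = 10*log10(2.21^2 / 4) = 10*log10(1.221025) = 0.87

0.87 dB


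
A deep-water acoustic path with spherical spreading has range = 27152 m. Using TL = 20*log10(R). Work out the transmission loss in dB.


TL = 20*log10(27152) = 88.68

88.68 dB


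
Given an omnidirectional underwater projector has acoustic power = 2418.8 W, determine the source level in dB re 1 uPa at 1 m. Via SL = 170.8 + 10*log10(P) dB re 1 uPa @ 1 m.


SL = 170.8 + 10*log10(2418.8) = 170.8 + 33.84 = 204.64

204.64 dB


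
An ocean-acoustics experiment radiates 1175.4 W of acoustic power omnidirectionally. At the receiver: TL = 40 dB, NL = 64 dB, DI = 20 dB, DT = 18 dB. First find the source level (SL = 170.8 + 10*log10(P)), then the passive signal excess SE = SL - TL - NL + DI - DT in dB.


Step 1: SL = 170.8 + 10*log10(1175.4) = 201.5 dB
Step 2: SE = SL - TL - NL + DI - DT = 201.5 - 40 - 64 + 20 - 18 = 99.5

99.5 dB


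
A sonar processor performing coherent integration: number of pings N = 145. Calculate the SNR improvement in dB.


Gain = 10*log10(145) = 21.61

21.61 dB


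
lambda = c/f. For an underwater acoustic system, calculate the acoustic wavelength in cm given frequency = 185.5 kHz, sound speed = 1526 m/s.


lambda = c/f = 1526 / 185500 = 0.0082 m = 0.82 cm

0.82 cm


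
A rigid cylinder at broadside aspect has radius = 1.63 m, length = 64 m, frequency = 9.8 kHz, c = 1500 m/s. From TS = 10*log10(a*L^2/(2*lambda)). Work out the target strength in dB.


lambda = 1500/9800 = 0.15306 m
TS = 10*log10(1.63*64^2/(2*0.15306)) = 43.39

43.39 dB


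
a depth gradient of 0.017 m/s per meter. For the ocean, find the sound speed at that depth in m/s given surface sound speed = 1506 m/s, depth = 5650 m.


1602.05 m/s


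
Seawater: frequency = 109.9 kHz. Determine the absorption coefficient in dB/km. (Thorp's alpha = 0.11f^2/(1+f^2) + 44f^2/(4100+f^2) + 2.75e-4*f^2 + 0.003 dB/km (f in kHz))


36.284 dB/km


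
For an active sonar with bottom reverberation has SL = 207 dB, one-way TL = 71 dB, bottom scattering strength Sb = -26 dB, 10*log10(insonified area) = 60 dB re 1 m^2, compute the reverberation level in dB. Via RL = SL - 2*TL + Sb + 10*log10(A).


99 dB


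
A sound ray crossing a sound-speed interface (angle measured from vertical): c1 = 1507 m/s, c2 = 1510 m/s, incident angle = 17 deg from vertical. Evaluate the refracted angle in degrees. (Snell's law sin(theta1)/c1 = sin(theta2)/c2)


sin(theta2) = (c2/c1)*sin(theta1) = (1510/1507)*sin(17 deg) = 0.29295
theta2 = arcsin(0.29295) = 17.03

17.03 deg


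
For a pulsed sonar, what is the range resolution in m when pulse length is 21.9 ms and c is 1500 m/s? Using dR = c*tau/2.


dR = c*tau/2 = 1500 * 21.9e-3 / 2 = 16.425

16.425 m


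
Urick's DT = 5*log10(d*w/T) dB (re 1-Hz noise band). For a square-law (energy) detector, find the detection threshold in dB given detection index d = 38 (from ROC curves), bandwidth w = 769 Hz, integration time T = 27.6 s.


DT = 5*log10(d*w/T) = 5*log10(38 * 769 / 27.6) = 5*log10(1058.77) = 15.12

15.12 dB


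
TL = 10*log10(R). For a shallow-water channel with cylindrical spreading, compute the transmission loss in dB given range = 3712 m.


TL = 10*log10(3712) = 35.7

35.7 dB


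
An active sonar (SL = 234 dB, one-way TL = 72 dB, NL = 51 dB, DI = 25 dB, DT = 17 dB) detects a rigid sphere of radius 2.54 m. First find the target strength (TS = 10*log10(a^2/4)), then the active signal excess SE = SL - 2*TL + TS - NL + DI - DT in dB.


Step 1: TS = 10*log10(2.54^2/4) = 2.08 dB
Step 2: SE = SL - 2*TL + TS - NL + DI - DT = 234 - 2*72 + (2.08) - 51 + 25 - 17 = 49.08

49.08 dB


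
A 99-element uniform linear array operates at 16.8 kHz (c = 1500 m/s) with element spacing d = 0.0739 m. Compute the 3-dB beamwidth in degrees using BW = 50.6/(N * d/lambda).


Step 1: lambda = 1500/16800 = 0.08929 m
Step 2: d/lambda = 0.0739/0.08929 = 0.8276
Step 3: BW = 50.6/(N * d/lambda) = 50.6/(99 * 0.8276) = 0.62

0.62 deg


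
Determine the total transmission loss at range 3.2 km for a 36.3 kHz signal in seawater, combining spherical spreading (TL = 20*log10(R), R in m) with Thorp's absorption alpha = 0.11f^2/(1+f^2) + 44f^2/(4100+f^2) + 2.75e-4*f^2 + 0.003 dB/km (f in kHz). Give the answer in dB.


Step 1 (Thorp): alpha = 0.11*1317.69/(1+1317.69) + 44*1317.69/(4100+1317.69) + 2.75e-4*1317.69 + 0.003 = 11.177 dB/km
Step 2: TL_spread = 20*log10(3200) = 70.1 dB
Step 3: TL_abs = alpha*R = 11.177 * 3.2 = 35.77 dB
Step 4: TL_total = 70.1 + 35.77 = 105.87

105.87 dB


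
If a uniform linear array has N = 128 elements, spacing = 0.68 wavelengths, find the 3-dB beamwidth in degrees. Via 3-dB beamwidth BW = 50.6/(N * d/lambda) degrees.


0.58 deg


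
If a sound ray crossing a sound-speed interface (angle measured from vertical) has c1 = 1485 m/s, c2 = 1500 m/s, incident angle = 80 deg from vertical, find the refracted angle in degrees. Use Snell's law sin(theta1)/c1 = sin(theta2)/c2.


sin(theta2) = (c2/c1)*sin(theta1) = (1500/1485)*sin(80 deg) = 0.99476
theta2 = arcsin(0.99476) = 84.13

84.13 deg


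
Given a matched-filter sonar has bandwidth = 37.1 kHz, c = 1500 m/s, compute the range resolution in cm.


dR = c/(2*BW) = 1500 / (2 * 37.1e3) = 0.0202 m = 2.02 cm

2.02 cm


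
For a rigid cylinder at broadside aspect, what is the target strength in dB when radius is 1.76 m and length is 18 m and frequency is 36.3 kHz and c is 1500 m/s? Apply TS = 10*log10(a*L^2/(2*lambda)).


lambda = 1500/36300 = 0.04132 m
TS = 10*log10(1.76*18^2/(2*0.04132)) = 38.39

38.39 dB


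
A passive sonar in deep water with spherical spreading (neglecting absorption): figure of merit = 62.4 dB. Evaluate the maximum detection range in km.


At max range FOM = TL, so 20*log10(R) = 62.4
R = 10^(62.4/20) = 1318.26 m = 1.32 km

1.32 km


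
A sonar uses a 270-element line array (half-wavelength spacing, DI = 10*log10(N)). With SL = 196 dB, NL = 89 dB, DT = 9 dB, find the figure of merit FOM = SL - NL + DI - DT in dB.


122.31 dB


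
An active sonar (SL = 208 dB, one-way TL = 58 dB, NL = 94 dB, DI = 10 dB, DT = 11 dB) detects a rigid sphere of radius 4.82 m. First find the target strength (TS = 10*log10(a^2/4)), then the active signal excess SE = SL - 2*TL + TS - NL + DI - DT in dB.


Step 1: TS = 10*log10(4.82^2/4) = 7.64 dB
Step 2: SE = SL - 2*TL + TS - NL + DI - DT = 208 - 2*58 + (7.64) - 94 + 10 - 11 = 4.64

4.64 dB


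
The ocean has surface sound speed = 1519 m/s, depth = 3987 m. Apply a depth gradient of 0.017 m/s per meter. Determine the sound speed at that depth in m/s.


c = 1519 + 0.017 * 3987 = 1586.779

1586.779 m/s


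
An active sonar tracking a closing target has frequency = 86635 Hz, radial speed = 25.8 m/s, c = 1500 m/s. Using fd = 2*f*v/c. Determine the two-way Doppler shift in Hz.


fd = 2*f*v/c = 2 * 86635 * 25.8 / 1500 = 2980.24

2980.24 Hz


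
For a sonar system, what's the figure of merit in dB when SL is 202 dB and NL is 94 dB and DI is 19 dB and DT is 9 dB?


118 dB


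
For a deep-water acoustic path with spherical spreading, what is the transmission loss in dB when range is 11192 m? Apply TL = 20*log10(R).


TL = 20*log10(11192) = 80.98

80.98 dB


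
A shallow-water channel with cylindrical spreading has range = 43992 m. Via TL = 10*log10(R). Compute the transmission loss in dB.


TL = 10*log10(43992) = 46.43

46.43 dB


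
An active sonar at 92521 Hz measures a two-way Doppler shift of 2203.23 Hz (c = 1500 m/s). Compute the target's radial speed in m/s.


From fd = 2*f*v/c, v = c*fd/(2*f) = 1500 * 2203.23 / (2*92521) = 17.86

17.86 m/s


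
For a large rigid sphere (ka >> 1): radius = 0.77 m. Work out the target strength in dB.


TS = 10*log10(0.77^2 / 4) = 10*log10(0.148225) = -8.29

-8.29 dB


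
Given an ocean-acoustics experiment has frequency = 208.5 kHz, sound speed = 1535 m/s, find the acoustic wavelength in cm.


lambda = c/f = 1535 / 208500 = 0.0074 m = 0.74 cm

0.74 cm


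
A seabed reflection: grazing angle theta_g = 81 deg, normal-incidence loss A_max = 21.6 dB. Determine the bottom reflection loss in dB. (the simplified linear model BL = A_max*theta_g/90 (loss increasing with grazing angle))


19.44 dB


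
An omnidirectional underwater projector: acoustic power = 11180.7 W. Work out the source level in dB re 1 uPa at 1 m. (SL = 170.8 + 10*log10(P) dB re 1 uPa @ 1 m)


SL = 170.8 + 10*log10(11180.7) = 170.8 + 40.48 = 211.28

211.28 dB


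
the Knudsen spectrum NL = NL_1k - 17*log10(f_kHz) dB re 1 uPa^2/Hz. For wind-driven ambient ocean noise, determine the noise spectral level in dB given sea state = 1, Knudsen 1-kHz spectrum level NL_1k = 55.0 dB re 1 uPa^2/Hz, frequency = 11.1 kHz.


37.23 dB


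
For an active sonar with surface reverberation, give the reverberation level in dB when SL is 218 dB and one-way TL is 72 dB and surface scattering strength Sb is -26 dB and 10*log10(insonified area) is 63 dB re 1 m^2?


RL = SL - 2*TL + Sb + 10*log10(A) = 218 - 2*72 + (-26) + 63 = 111

111 dB


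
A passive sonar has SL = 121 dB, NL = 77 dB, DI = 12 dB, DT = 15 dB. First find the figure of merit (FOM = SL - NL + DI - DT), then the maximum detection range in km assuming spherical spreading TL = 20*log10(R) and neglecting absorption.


Step 1: FOM = SL - NL + DI - DT = 121 - 77 + 12 - 15 = 41 dB
Step 2: at max range FOM = TL = 20*log10(R), so R = 10^(41/20) = 112.2 m = 0.11 km

0.11 km


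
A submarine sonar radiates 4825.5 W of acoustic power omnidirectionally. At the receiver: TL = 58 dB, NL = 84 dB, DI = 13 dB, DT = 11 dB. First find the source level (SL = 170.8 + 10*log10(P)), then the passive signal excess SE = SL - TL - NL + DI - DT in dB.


Step 1: SL = 170.8 + 10*log10(4825.5) = 207.64 dB
Step 2: SE = SL - TL - NL + DI - DT = 207.64 - 58 - 84 + 13 - 11 = 67.64

67.64 dB


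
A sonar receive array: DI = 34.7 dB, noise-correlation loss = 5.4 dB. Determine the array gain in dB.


AG = DI - L_corr = 34.7 - 5.4 = 29.3

29.3 dB


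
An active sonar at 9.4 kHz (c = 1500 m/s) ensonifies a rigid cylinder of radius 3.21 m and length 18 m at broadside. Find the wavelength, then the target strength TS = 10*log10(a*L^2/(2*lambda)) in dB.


Step 1: lambda = c/f = 1500/9400 = 0.15957 m
Step 2: TS = 10*log10(a*L^2/(2*lambda)) = 10*log10(3.21*18^2/(2*0.15957)) = 35.13

35.13 dB


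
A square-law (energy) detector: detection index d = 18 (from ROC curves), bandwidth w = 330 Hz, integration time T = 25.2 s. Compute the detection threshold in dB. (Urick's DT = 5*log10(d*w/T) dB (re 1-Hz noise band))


DT = 5*log10(d*w/T) = 5*log10(18 * 330 / 25.2) = 5*log10(235.71) = 11.86

11.86 dB


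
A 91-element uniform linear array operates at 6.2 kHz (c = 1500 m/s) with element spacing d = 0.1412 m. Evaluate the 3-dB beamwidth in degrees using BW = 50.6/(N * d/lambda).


Step 1: lambda = 1500/6200 = 0.24194 m
Step 2: d/lambda = 0.1412/0.24194 = 0.5836
Step 3: BW = 50.6/(N * d/lambda) = 50.6/(91 * 0.5836) = 0.95

0.95 deg


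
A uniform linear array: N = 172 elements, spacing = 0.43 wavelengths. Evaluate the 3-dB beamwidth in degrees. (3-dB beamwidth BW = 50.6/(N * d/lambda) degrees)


BW = 50.6 / (172 * 0.43) = 50.6 / 73.96 = 0.68

0.68 deg


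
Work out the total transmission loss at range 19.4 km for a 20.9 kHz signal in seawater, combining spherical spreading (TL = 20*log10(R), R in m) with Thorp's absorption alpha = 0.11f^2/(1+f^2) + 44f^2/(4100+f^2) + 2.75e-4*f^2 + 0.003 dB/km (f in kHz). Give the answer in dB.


Step 1 (Thorp): alpha = 0.11*436.81/(1+436.81) + 44*436.81/(4100+436.81) + 2.75e-4*436.81 + 0.003 = 4.4692 dB/km
Step 2: TL_spread = 20*log10(19400) = 85.76 dB
Step 3: TL_abs = alpha*R = 4.4692 * 19.4 = 86.7 dB
Step 4: TL_total = 85.76 + 86.7 = 172.46

172.46 dB


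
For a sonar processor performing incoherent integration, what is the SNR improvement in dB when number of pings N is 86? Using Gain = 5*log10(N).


9.67 dB


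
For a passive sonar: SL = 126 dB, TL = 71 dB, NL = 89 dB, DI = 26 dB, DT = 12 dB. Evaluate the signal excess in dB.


SE = SL - TL - NL + DI - DT = 126 - 71 - 89 + 26 - 12 = -20

-20 dB


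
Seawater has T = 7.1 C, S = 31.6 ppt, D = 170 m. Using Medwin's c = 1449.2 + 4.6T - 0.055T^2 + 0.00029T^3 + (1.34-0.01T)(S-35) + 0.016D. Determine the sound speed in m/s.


c = 1449.2 + 4.6*7.1 - 0.055*7.1^2 + 0.00029*7.1^3 + (1.34 - 0.01*7.1)*(31.6 - 35) + 0.016*170 = 1477.6

1477.6 m/s


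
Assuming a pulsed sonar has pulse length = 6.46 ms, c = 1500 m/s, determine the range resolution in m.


dR = c*tau/2 = 1500 * 6.46e-3 / 2 = 4.845

4.845 m


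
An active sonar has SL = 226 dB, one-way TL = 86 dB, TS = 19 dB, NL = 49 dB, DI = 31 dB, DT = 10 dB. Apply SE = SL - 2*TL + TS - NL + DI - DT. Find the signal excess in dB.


45 dB


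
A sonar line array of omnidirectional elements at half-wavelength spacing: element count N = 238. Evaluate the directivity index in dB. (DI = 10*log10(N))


23.77 dB


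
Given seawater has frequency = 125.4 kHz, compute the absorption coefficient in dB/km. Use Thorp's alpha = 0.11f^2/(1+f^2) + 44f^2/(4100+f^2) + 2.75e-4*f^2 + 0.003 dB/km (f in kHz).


f^2 = 15725.16
alpha = 0.11*15725.16/(1+15725.16) + 44*15725.16/(4100+15725.16) + 2.75e-4*15725.16 + 0.003 = 39.338

39.338 dB/km


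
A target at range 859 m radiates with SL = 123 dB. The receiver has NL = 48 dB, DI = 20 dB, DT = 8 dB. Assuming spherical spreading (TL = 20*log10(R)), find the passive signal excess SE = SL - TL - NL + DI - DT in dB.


Step 1: TL = 20*log10(859) = 58.68 dB
Step 2: SE = 123 - 58.68 - 48 + 20 - 8 = 28.32

28.32 dB


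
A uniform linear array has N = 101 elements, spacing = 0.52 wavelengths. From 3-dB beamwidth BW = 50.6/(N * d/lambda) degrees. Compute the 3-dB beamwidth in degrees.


0.96 deg


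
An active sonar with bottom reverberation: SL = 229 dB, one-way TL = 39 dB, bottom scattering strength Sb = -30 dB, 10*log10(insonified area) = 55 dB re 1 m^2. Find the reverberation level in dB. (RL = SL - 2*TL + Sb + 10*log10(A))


176 dB


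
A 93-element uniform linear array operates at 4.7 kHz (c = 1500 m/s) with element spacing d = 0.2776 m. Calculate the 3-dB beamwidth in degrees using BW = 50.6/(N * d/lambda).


0.63 deg


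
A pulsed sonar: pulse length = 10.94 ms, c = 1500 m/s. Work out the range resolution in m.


8.205 m


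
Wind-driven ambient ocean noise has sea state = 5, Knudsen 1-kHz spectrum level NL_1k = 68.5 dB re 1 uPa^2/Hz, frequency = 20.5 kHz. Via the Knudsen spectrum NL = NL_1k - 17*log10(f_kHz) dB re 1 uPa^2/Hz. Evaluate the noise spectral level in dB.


NL = NL_1k - 17*log10(f_kHz) = 68.5 - 17*log10(20.5) = 68.5 - (22.3) = 46.2

46.2 dB


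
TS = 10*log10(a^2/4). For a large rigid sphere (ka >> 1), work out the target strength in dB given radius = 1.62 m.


TS = 10*log10(1.62^2 / 4) = 10*log10(0.6561) = -1.83

-1.83 dB


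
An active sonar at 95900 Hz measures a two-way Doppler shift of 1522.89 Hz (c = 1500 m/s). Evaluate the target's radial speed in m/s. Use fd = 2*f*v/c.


From fd = 2*f*v/c, v = c*fd/(2*f) = 1500 * 1522.89 / (2*95900) = 11.91

11.91 m/s


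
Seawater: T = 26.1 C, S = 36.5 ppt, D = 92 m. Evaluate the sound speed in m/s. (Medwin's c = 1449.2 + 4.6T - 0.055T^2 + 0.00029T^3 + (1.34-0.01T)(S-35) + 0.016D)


1540.04 m/s


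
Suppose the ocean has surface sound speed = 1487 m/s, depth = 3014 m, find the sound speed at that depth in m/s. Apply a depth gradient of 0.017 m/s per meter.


c = 1487 + 0.017 * 3014 = 1538.238

1538.238 m/s


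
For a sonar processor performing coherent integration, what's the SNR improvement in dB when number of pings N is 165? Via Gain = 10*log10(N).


Gain = 10*log10(165) = 22.17

22.17 dB


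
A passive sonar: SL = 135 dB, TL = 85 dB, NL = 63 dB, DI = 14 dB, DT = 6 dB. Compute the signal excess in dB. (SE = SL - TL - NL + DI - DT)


SE = SL - TL - NL + DI - DT = 135 - 85 - 63 + 14 - 6 = -5

-5 dB


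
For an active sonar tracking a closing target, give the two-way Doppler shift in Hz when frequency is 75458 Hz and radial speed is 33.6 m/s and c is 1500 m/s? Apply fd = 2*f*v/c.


fd = 2*f*v/c = 2 * 75458 * 33.6 / 1500 = 3380.52

3380.52 Hz


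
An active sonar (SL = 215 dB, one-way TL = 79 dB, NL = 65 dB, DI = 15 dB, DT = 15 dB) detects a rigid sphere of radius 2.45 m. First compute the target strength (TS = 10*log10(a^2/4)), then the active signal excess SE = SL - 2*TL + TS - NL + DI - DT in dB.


Step 1: TS = 10*log10(2.45^2/4) = 1.76 dB
Step 2: SE = SL - 2*TL + TS - NL + DI - DT = 215 - 2*79 + (1.76) - 65 + 15 - 15 = -6.24

-6.24 dB


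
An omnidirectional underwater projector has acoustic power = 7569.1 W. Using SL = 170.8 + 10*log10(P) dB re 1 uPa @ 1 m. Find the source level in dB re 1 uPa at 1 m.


209.59 dB


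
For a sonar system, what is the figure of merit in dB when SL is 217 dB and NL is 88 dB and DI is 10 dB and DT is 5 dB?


134 dB


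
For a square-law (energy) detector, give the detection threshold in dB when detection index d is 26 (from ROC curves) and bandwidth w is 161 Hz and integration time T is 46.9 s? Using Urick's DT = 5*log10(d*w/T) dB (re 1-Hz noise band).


9.75 dB


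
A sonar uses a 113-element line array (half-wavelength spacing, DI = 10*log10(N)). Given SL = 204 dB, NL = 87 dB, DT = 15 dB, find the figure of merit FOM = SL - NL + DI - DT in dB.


Step 1: DI = 10*log10(113) = 20.53 dB
Step 2: FOM = SL - NL + DI - DT = 204 - 87 + 20.53 - 15 = 122.53

122.53 dB


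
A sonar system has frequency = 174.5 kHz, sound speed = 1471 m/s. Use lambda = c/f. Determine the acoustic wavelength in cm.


0.84 cm


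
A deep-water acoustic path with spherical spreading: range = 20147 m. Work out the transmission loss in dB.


TL = 20*log10(20147) = 86.08

86.08 dB


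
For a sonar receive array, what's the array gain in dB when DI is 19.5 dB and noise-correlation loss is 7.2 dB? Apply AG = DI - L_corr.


AG = DI - L_corr = 19.5 - 7.2 = 12.3

12.3 dB


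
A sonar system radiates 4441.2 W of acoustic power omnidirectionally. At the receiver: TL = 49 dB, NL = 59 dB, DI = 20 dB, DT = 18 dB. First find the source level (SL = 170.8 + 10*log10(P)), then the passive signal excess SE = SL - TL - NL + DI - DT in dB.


Step 1: SL = 170.8 + 10*log10(4441.2) = 207.28 dB
Step 2: SE = SL - TL - NL + DI - DT = 207.28 - 49 - 59 + 20 - 18 = 101.28

101.28 dB


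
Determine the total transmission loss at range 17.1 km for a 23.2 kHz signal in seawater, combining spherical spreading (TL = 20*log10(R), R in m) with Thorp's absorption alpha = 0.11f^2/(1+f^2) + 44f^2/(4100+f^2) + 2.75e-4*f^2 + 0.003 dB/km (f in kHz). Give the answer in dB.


176.43 dB


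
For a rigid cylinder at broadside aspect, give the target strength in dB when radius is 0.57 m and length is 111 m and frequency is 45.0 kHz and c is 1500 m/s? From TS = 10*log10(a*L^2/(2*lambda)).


lambda = 1500/45000 = 0.03333 m
TS = 10*log10(0.57*111^2/(2*0.03333)) = 50.23

50.23 dB


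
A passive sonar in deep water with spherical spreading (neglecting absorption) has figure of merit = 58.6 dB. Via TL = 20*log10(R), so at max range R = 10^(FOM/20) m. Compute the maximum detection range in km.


0.85 km


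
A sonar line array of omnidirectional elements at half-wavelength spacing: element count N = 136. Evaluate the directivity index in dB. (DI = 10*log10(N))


21.34 dB


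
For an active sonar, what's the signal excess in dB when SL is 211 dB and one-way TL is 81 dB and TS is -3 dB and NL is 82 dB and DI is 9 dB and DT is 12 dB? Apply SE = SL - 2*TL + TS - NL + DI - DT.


-39 dB


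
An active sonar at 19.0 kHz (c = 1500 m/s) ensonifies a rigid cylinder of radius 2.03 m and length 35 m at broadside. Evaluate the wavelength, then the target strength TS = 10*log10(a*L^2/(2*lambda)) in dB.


Step 1: lambda = c/f = 1500/19000 = 0.07895 m
Step 2: TS = 10*log10(a*L^2/(2*lambda)) = 10*log10(2.03*35^2/(2*0.07895)) = 41.97

41.97 dB


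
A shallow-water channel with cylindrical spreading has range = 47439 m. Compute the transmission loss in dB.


46.76 dB


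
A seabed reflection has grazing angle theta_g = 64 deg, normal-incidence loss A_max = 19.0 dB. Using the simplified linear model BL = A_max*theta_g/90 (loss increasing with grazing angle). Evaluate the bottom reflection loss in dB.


13.51 dB


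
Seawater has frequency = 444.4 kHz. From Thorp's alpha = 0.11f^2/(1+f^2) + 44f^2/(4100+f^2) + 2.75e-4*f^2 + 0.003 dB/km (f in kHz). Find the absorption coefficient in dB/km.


f^2 = 197491.36
alpha = 0.11*197491.36/(1+197491.36) + 44*197491.36/(4100+197491.36) + 2.75e-4*197491.36 + 0.003 = 97.528

97.528 dB/km


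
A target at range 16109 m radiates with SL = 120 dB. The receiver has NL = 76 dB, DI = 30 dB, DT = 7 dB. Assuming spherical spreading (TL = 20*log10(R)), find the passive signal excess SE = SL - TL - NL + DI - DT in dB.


Step 1: TL = 20*log10(16109) = 84.14 dB
Step 2: SE = 120 - 84.14 - 76 + 30 - 7 = -17.14

-17.14 dB


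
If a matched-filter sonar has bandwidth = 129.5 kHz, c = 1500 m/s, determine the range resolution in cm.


0.58 cm


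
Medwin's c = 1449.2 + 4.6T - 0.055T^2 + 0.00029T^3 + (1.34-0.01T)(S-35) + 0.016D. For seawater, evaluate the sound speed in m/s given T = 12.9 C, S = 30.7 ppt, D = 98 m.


c = 1449.2 + 4.6*12.9 - 0.055*12.9^2 + 0.00029*12.9^3 + (1.34 - 0.01*12.9)*(30.7 - 35) + 0.016*98 = 1496.37

1496.37 m/s


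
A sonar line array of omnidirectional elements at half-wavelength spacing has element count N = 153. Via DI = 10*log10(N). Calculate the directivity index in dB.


21.85 dB
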